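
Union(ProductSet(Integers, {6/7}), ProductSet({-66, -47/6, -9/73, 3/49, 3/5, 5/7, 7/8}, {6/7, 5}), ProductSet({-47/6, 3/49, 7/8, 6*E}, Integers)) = Union(ProductSet({-47/6, 3/49, 7/8, 6*E}, Integers), ProductSet({-66, -47/6, -9/73, 3/49, 3/5, 5/7, 7/8}, {6/7, 5}), ProductSet(Integers, {6/7}))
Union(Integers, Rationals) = Rationals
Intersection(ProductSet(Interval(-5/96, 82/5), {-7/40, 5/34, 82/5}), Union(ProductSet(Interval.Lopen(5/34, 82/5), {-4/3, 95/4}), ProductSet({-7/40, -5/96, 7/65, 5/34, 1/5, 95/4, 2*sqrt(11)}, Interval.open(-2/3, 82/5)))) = ProductSet({-5/96, 7/65, 5/34, 1/5, 2*sqrt(11)}, {-7/40, 5/34})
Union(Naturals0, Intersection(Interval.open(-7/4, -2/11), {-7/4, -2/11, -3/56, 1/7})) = Naturals0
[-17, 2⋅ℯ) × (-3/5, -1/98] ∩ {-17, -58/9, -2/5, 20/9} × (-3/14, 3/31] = {-17, -58/9, -2/5, 20/9} × (-3/14, -1/98]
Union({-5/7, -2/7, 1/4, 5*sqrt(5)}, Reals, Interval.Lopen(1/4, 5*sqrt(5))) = Interval(-oo, oo)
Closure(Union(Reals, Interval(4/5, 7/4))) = Interval(-oo, oo)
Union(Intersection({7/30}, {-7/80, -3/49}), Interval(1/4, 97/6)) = Interval(1/4, 97/6)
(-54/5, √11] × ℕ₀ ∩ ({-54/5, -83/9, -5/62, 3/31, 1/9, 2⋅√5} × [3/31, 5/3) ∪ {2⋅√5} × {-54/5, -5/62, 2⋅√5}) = {-83/9, -5/62, 3/31, 1/9} × {1}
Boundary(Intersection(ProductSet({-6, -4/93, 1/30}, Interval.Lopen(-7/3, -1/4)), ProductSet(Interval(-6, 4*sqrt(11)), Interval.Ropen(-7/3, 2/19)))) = ProductSet({-6, -4/93, 1/30}, Interval(-7/3, -1/4))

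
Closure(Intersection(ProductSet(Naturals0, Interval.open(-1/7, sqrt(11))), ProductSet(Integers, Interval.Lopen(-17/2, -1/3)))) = EmptySet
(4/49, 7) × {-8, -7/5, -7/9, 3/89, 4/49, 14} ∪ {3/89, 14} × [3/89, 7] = ({3/89, 14} × [3/89, 7]) ∪ ((4/49, 7) × {-8, -7/5, -7/9, 3/89, 4/49, 14})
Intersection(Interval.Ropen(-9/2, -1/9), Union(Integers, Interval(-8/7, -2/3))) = Union(Interval(-8/7, -2/3), Range(-4, 0, 1))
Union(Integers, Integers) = Integers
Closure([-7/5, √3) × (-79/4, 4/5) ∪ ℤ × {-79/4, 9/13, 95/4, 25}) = (ℤ × {-79/4, 9/13, 95/4, 25}) ∪ ({-7/5, √3} × [-79/4, 4/5]) ∪ ([-7/5, √3] × {-79/4, 4/5}) ∪ ([-7/5, √3) × (-79/4, 4/5))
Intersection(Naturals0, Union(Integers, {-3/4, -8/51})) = Naturals0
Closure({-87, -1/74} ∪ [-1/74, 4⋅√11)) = {-87} ∪ [-1/74, 4⋅√11]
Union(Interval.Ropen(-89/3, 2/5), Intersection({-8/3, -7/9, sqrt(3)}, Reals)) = Union({sqrt(3)}, Interval.Ropen(-89/3, 2/5))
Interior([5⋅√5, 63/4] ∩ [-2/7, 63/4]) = (5⋅√5, 63/4)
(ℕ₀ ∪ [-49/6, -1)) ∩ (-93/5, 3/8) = [-49/6, -1) ∪ {0}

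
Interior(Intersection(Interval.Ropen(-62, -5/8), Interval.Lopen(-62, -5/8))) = Interval.open(-62, -5/8)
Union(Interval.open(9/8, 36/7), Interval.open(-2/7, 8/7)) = Interval.open(-2/7, 36/7)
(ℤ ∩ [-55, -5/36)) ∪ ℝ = ℝ ∪ {-55, -54, …, -1}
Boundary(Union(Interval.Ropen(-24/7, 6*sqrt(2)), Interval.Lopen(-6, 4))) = {-6, 6*sqrt(2)}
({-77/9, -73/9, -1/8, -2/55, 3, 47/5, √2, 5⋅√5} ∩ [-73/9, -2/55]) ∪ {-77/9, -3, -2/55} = {-77/9, -73/9, -3, -1/8, -2/55}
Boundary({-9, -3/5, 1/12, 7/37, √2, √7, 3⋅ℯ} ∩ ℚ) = {-9, -3/5, 1/12, 7/37}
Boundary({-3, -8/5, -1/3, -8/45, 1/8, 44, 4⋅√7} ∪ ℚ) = ℝ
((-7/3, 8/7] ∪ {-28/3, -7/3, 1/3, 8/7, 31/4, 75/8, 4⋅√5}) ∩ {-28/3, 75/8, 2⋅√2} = {-28/3, 75/8}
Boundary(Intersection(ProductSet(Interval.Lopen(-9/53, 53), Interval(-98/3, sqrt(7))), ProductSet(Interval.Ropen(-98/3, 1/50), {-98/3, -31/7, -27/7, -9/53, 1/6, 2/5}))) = ProductSet(Interval(-9/53, 1/50), {-98/3, -31/7, -27/7, -9/53, 1/6, 2/5})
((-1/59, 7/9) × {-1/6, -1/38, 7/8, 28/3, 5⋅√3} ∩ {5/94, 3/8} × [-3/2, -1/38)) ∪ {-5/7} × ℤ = ({-5/7} × ℤ) ∪ ({5/94, 3/8} × {-1/6})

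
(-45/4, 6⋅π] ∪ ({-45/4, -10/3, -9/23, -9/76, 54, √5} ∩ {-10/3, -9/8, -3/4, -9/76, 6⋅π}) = (-45/4, 6⋅π]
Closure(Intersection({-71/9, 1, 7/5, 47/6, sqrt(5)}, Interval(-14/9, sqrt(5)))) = {1, 7/5, sqrt(5)}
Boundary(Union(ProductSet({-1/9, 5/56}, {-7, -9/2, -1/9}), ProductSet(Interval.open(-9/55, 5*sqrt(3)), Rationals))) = ProductSet(Interval(-9/55, 5*sqrt(3)), Reals)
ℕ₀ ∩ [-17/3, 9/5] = {0, 1}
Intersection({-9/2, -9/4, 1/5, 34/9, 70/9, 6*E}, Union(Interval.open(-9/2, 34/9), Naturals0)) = {-9/4, 1/5}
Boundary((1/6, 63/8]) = {1/6, 63/8}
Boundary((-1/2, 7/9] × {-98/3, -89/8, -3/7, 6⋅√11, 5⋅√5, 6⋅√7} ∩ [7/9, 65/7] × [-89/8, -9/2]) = {7/9} × {-89/8}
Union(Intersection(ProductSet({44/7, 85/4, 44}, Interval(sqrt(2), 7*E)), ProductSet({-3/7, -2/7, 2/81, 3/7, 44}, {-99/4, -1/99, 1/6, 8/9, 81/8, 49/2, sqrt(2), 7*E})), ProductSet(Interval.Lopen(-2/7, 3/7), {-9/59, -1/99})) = Union(ProductSet({44}, {81/8, sqrt(2), 7*E}), ProductSet(Interval.Lopen(-2/7, 3/7), {-9/59, -1/99}))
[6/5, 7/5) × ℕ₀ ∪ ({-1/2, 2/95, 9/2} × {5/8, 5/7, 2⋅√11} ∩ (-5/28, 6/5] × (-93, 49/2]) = ([6/5, 7/5) × ℕ₀) ∪ ({2/95} × {5/8, 5/7, 2⋅√11})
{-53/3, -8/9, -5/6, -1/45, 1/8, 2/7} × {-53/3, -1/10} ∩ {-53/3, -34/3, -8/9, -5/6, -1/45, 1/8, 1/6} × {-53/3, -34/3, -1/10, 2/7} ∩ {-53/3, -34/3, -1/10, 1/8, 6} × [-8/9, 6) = {-53/3, 1/8} × {-1/10}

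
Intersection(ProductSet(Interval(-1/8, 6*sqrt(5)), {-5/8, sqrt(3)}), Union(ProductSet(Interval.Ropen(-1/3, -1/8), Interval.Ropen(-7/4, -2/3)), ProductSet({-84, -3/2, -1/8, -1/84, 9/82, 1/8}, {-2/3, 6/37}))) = EmptySet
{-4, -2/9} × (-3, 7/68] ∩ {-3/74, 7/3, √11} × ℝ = ∅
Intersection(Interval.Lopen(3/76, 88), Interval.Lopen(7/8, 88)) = Interval.Lopen(7/8, 88)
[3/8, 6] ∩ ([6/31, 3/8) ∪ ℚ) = ℚ ∩ [3/8, 6]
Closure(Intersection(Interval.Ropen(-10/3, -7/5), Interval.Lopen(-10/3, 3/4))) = Interval(-10/3, -7/5)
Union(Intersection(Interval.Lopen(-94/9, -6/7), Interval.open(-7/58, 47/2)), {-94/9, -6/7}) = {-94/9, -6/7}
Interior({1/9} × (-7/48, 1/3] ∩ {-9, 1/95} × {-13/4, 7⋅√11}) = ∅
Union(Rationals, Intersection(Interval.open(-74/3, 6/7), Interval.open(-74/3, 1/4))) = Union(Interval(-74/3, 1/4), Rationals)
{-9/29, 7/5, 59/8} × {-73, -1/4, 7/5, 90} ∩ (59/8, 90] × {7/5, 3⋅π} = ∅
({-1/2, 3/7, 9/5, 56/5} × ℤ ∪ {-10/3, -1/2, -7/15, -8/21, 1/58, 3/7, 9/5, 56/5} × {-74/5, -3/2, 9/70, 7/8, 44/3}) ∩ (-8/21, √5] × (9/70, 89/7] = ({1/58, 3/7, 9/5} × {7/8}) ∪ ({3/7, 9/5} × {1, 2, …, 12})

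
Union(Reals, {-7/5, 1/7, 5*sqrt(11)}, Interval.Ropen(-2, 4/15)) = Interval(-oo, oo)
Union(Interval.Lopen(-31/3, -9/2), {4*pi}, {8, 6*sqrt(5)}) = Union({8, 6*sqrt(5), 4*pi}, Interval.Lopen(-31/3, -9/2))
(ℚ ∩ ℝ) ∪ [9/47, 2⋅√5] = ℚ ∪ [9/47, 2⋅√5]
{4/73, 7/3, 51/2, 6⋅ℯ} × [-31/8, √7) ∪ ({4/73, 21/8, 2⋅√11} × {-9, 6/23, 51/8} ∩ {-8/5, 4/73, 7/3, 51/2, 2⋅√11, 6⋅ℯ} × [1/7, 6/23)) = {4/73, 7/3, 51/2, 6⋅ℯ} × [-31/8, √7)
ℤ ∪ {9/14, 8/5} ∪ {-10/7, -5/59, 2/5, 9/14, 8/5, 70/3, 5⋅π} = ℤ ∪ {-10/7, -5/59, 2/5, 9/14, 8/5, 70/3, 5⋅π}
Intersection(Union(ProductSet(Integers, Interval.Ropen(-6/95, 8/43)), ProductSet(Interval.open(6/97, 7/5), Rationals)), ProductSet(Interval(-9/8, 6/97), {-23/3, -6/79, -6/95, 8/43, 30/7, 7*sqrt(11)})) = ProductSet(Range(-1, 1, 1), {-6/95})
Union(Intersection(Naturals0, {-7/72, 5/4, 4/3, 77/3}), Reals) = Reals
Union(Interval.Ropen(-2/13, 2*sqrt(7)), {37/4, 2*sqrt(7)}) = Union({37/4}, Interval(-2/13, 2*sqrt(7)))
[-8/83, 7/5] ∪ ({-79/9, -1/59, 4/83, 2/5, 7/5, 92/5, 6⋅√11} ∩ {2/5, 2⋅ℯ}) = [-8/83, 7/5]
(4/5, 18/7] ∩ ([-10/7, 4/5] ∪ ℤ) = {1, 2}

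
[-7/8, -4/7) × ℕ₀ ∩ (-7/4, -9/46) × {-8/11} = ∅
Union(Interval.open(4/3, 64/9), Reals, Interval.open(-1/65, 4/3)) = Interval(-oo, oo)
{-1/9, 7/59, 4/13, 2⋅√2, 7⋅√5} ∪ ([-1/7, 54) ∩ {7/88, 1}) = {-1/9, 7/88, 7/59, 4/13, 1, 2⋅√2, 7⋅√5}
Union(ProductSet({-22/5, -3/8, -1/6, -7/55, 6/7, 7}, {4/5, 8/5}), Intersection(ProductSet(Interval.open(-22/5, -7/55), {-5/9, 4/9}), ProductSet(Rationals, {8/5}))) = ProductSet({-22/5, -3/8, -1/6, -7/55, 6/7, 7}, {4/5, 8/5})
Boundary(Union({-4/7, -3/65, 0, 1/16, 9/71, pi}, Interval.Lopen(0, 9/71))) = {-4/7, -3/65, 0, 9/71, pi}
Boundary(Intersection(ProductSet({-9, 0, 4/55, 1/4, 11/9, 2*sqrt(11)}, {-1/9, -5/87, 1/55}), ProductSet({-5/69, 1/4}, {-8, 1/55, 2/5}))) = ProductSet({1/4}, {1/55})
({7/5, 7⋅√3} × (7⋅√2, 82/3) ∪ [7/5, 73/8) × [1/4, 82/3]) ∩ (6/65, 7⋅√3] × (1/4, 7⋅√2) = [7/5, 73/8) × (1/4, 7⋅√2)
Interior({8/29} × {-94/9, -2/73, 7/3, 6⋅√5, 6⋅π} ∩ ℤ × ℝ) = ∅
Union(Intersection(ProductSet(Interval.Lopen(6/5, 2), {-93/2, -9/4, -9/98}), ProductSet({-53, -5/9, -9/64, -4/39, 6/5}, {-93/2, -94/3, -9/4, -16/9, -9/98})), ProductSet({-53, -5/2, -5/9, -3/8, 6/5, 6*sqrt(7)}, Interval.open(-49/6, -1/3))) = ProductSet({-53, -5/2, -5/9, -3/8, 6/5, 6*sqrt(7)}, Interval.open(-49/6, -1/3))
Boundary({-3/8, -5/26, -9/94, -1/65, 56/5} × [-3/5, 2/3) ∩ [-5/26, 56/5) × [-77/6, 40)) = {-5/26, -9/94, -1/65} × [-3/5, 2/3]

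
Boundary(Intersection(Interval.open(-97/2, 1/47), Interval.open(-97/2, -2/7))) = {-97/2, -2/7}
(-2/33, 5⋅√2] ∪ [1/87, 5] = (-2/33, 5⋅√2]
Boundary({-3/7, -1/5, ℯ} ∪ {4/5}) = {-3/7, -1/5, 4/5, ℯ}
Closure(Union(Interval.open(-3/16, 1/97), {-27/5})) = Union({-27/5}, Interval(-3/16, 1/97))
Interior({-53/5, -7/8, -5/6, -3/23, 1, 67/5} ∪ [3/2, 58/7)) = (3/2, 58/7)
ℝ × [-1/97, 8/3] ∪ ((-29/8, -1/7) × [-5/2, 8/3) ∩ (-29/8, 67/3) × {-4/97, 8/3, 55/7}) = (ℝ × [-1/97, 8/3]) ∪ ((-29/8, -1/7) × {-4/97})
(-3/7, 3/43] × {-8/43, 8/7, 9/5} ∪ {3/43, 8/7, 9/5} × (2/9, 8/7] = ({3/43, 8/7, 9/5} × (2/9, 8/7]) ∪ ((-3/7, 3/43] × {-8/43, 8/7, 9/5})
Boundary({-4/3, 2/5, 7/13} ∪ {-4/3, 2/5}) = {-4/3, 2/5, 7/13}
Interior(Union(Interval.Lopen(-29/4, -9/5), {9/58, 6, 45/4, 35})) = Interval.open(-29/4, -9/5)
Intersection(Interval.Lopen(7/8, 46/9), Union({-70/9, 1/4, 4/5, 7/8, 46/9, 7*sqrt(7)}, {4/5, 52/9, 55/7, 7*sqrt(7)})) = {46/9}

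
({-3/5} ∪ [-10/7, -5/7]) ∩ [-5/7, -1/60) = {-5/7, -3/5}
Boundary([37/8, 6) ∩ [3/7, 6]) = {37/8, 6}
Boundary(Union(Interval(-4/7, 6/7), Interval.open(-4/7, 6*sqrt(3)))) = {-4/7, 6*sqrt(3)}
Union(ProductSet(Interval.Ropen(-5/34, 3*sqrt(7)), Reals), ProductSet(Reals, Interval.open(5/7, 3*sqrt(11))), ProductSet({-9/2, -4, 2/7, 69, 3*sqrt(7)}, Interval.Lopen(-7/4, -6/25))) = Union(ProductSet({-9/2, -4, 2/7, 69, 3*sqrt(7)}, Interval.Lopen(-7/4, -6/25)), ProductSet(Interval.Ropen(-5/34, 3*sqrt(7)), Reals), ProductSet(Reals, Interval.open(5/7, 3*sqrt(11))))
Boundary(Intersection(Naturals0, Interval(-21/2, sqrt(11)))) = Range(0, 4, 1)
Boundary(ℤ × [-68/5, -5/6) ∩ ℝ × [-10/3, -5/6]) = ℤ × [-10/3, -5/6]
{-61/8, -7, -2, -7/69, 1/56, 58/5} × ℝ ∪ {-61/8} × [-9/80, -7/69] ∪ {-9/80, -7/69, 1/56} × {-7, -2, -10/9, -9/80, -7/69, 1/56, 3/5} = ({-61/8, -7, -2, -7/69, 1/56, 58/5} × ℝ) ∪ ({-9/80, -7/69, 1/56} × {-7, -2, -10/9, -9/80, -7/69, 1/56, 3/5})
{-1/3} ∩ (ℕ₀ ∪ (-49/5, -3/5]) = ∅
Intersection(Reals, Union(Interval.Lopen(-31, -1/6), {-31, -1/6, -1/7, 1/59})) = Union({-1/7, 1/59}, Interval(-31, -1/6))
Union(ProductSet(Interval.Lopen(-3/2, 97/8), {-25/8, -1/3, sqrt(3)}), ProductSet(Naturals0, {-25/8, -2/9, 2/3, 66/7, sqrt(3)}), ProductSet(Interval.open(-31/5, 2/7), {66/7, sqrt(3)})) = Union(ProductSet(Interval.open(-31/5, 2/7), {66/7, sqrt(3)}), ProductSet(Interval.Lopen(-3/2, 97/8), {-25/8, -1/3, sqrt(3)}), ProductSet(Naturals0, {-25/8, -2/9, 2/3, 66/7, sqrt(3)}))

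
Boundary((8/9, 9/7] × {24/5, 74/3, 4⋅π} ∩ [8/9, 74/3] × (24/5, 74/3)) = [8/9, 9/7] × {4⋅π}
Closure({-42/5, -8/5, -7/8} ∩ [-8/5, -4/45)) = {-8/5, -7/8}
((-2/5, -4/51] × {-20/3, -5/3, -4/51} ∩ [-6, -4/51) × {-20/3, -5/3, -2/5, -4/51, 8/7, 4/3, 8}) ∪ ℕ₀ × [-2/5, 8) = (ℕ₀ × [-2/5, 8)) ∪ ((-2/5, -4/51) × {-20/3, -5/3, -4/51})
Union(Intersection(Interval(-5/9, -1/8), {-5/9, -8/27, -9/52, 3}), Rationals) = Rationals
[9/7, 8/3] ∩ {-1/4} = ∅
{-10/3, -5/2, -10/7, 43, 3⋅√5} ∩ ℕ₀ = {43}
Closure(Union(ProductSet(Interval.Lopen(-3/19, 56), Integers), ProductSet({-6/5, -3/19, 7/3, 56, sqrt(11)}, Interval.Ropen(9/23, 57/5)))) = Union(ProductSet({-6/5, -3/19, 7/3, 56, sqrt(11)}, Interval(9/23, 57/5)), ProductSet(Interval(-3/19, 56), Integers))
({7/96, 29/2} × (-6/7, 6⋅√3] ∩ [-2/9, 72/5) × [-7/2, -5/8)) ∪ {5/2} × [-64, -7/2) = ({7/96} × (-6/7, -5/8)) ∪ ({5/2} × [-64, -7/2))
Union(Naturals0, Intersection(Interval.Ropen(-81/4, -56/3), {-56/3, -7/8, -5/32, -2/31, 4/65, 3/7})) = Naturals0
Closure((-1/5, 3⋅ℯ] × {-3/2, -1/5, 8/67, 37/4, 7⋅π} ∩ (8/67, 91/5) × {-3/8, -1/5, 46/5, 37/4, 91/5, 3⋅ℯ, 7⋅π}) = [8/67, 3⋅ℯ] × {-1/5, 37/4, 7⋅π}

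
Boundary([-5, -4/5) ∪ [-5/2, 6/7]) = {-5, 6/7}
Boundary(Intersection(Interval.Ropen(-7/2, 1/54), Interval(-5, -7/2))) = {-7/2}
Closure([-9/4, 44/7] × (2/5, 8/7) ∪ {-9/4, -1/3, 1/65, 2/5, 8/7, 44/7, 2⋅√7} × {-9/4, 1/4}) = ([-9/4, 44/7] × [2/5, 8/7]) ∪ ({-9/4, -1/3, 1/65, 2/5, 8/7, 44/7, 2⋅√7} × {-9/4, 1/4})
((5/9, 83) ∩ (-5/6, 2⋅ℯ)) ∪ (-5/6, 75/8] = (-5/6, 75/8]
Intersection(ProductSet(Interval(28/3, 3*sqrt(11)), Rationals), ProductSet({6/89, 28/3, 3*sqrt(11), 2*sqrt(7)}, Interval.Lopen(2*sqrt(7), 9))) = ProductSet({28/3, 3*sqrt(11)}, Intersection(Interval.Lopen(2*sqrt(7), 9), Rationals))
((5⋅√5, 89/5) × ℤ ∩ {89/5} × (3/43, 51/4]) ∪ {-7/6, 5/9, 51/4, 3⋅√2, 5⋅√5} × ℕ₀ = {-7/6, 5/9, 51/4, 3⋅√2, 5⋅√5} × ℕ₀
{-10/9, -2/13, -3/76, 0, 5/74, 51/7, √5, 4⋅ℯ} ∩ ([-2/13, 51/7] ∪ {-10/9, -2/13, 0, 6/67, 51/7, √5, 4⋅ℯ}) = {-10/9, -2/13, -3/76, 0, 5/74, 51/7, √5, 4⋅ℯ}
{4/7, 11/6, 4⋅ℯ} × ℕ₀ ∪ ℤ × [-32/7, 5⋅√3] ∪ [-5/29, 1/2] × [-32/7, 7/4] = ({4/7, 11/6, 4⋅ℯ} × ℕ₀) ∪ (ℤ × [-32/7, 5⋅√3]) ∪ ([-5/29, 1/2] × [-32/7, 7/4])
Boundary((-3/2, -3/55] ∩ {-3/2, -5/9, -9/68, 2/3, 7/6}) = {-5/9, -9/68}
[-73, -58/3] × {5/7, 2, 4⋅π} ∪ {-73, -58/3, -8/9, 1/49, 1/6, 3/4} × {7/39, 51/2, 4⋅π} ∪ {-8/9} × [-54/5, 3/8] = ({-8/9} × [-54/5, 3/8]) ∪ ([-73, -58/3] × {5/7, 2, 4⋅π}) ∪ ({-73, -58/3, -8/9, 1/49, 1/6, 3/4} × {7/39, 51/2, 4⋅π})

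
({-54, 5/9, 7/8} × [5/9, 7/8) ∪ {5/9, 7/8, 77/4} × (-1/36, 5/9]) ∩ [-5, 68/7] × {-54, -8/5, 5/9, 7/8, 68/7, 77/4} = {5/9, 7/8} × {5/9}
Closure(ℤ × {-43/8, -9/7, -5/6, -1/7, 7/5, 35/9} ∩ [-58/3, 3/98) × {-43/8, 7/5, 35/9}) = {-19, -18, …, 0} × {-43/8, 7/5, 35/9}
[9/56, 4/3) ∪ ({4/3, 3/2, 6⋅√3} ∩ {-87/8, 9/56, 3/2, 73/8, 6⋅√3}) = [9/56, 4/3) ∪ {3/2, 6⋅√3}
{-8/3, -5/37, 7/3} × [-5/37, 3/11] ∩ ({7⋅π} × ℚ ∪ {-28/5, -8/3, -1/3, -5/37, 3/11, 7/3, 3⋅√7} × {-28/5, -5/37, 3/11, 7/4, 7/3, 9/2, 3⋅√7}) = {-8/3, -5/37, 7/3} × {-5/37, 3/11}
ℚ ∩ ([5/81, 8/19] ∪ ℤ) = ℤ ∪ (ℚ ∩ [5/81, 8/19])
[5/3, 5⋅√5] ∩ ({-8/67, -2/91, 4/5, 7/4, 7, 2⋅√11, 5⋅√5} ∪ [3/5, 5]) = [5/3, 5] ∪ {7, 2⋅√11, 5⋅√5}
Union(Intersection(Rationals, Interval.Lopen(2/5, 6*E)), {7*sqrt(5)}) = Union({7*sqrt(5)}, Intersection(Interval.Lopen(2/5, 6*E), Rationals))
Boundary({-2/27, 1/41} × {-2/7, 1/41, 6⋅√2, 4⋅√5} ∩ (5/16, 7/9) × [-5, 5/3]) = ∅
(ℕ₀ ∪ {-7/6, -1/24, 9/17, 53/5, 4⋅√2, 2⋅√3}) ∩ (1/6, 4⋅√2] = {9/17, 4⋅√2, 2⋅√3} ∪ {1, 2, …, 5}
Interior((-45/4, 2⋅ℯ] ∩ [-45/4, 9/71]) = (-45/4, 9/71)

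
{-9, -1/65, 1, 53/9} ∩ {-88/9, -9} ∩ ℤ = {-9}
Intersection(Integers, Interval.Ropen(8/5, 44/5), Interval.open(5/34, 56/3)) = Range(2, 9, 1)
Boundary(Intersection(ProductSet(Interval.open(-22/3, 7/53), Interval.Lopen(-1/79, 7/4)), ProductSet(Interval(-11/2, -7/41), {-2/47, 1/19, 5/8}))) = ProductSet(Interval(-11/2, -7/41), {1/19, 5/8})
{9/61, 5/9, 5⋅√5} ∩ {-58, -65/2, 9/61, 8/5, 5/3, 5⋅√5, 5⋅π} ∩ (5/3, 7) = ∅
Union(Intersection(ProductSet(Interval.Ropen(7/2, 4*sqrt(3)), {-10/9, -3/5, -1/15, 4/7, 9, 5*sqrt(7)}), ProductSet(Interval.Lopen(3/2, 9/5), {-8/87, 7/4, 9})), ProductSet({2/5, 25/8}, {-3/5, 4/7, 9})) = ProductSet({2/5, 25/8}, {-3/5, 4/7, 9})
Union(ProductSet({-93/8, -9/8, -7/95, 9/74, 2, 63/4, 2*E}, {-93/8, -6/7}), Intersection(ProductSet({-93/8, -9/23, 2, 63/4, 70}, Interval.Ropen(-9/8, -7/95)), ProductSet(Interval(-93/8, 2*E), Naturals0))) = ProductSet({-93/8, -9/8, -7/95, 9/74, 2, 63/4, 2*E}, {-93/8, -6/7})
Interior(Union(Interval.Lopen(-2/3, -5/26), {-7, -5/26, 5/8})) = Interval.open(-2/3, -5/26)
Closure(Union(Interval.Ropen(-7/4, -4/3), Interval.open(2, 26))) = Union(Interval(-7/4, -4/3), Interval(2, 26))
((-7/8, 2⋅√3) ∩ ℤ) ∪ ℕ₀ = ℕ₀ ∪ {0, 1, 2, 3}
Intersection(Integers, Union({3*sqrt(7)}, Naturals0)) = Naturals0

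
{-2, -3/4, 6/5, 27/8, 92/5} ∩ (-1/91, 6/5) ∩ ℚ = ∅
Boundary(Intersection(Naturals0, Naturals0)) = Naturals0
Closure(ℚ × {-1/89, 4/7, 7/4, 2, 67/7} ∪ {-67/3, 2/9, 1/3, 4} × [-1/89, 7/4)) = (ℝ × {-1/89, 4/7, 7/4, 2, 67/7}) ∪ ({-67/3, 2/9, 1/3, 4} × [-1/89, 7/4])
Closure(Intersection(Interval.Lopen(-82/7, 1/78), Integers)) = Range(-11, 1, 1)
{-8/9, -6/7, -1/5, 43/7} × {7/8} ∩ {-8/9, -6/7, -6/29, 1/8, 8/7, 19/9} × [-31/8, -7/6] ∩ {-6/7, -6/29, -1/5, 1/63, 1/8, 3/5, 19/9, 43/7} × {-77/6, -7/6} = ∅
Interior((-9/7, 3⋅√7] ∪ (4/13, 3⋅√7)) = (-9/7, 3⋅√7)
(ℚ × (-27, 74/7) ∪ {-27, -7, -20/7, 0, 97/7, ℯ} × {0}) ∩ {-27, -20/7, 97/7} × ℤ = {-27, -20/7, 97/7} × {-26, -25, …, 10}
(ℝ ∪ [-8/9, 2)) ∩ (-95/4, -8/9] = (-95/4, -8/9]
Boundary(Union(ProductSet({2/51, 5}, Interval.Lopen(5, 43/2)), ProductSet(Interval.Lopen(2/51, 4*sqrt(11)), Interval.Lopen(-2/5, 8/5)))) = Union(ProductSet({2/51, 5}, Interval(5, 43/2)), ProductSet({2/51, 4*sqrt(11)}, Interval(-2/5, 8/5)), ProductSet(Interval(2/51, 4*sqrt(11)), {-2/5, 8/5}))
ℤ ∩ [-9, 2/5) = {-9, -8, …, 0}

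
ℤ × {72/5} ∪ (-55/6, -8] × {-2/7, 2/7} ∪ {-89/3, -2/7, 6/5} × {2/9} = (ℤ × {72/5}) ∪ ({-89/3, -2/7, 6/5} × {2/9}) ∪ ((-55/6, -8] × {-2/7, 2/7})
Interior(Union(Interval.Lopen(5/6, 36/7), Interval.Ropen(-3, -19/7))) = Union(Interval.open(-3, -19/7), Interval.open(5/6, 36/7))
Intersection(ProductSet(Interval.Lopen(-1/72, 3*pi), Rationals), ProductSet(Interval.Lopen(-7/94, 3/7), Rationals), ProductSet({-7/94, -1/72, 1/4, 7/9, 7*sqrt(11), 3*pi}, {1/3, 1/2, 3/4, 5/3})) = ProductSet({1/4}, {1/3, 1/2, 3/4, 5/3})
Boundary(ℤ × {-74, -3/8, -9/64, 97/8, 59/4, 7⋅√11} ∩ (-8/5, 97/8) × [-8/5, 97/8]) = {-1, 0, …, 12} × {-3/8, -9/64, 97/8}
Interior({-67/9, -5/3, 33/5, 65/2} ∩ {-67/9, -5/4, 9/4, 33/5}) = ∅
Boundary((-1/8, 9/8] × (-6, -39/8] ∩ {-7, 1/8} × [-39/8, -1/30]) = {1/8} × {-39/8}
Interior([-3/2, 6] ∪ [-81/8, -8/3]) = (-81/8, -8/3) ∪ (-3/2, 6)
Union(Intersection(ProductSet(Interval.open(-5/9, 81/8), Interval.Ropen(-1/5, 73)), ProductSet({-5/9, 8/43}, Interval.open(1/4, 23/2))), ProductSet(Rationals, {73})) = Union(ProductSet({8/43}, Interval.open(1/4, 23/2)), ProductSet(Rationals, {73}))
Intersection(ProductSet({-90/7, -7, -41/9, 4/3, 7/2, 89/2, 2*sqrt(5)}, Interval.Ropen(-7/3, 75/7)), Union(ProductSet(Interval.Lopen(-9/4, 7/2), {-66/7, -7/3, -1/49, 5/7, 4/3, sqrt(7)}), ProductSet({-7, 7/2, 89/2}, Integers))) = Union(ProductSet({4/3, 7/2}, {-7/3, -1/49, 5/7, 4/3, sqrt(7)}), ProductSet({-7, 7/2, 89/2}, Range(-2, 11, 1)))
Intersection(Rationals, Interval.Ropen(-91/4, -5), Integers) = Range(-22, -5, 1)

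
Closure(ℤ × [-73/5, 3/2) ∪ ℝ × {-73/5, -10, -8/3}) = (ℝ × {-73/5, -10, -8/3}) ∪ (ℤ × [-73/5, 3/2])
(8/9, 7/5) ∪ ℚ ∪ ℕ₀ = ℚ ∪ [8/9, 7/5]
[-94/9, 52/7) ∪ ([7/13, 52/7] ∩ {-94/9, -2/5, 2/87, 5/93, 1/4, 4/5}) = [-94/9, 52/7)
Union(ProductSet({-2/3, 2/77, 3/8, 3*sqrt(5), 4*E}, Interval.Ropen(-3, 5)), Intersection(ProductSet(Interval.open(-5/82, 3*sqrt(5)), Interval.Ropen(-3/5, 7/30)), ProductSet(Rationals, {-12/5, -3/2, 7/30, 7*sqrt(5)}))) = ProductSet({-2/3, 2/77, 3/8, 3*sqrt(5), 4*E}, Interval.Ropen(-3, 5))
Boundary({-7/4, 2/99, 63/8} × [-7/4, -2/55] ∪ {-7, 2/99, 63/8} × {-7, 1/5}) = ({-7, 2/99, 63/8} × {-7, 1/5}) ∪ ({-7/4, 2/99, 63/8} × [-7/4, -2/55])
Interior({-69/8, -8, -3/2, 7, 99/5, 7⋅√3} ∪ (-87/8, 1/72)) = (-87/8, 1/72)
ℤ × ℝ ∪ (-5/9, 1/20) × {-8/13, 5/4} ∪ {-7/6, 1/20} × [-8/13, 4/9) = (ℤ × ℝ) ∪ ({-7/6, 1/20} × [-8/13, 4/9)) ∪ ((-5/9, 1/20) × {-8/13, 5/4})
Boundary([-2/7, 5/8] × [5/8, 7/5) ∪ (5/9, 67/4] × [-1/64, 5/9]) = ({-2/7, 5/8} × [5/8, 7/5]) ∪ ({5/9, 67/4} × [-1/64, 5/9]) ∪ ([-2/7, 5/8] × {5/8, 7/5}) ∪ ([5/9, 67/4] × {-1/64, 5/9})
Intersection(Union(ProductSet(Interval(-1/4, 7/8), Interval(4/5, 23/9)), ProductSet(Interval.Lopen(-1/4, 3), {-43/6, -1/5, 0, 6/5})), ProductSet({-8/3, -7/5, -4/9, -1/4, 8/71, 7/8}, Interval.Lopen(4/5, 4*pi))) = ProductSet({-1/4, 8/71, 7/8}, Interval.Lopen(4/5, 23/9))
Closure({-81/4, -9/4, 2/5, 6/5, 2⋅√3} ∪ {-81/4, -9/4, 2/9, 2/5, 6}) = {-81/4, -9/4, 2/9, 2/5, 6/5, 6, 2⋅√3}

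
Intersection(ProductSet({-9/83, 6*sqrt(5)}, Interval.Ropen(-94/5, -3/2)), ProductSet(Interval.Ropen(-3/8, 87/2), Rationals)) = ProductSet({-9/83, 6*sqrt(5)}, Intersection(Interval.Ropen(-94/5, -3/2), Rationals))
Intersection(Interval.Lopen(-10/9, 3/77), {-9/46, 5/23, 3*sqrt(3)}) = {-9/46}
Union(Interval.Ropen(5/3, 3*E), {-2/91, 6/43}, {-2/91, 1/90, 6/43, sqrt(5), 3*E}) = Union({-2/91, 1/90, 6/43}, Interval(5/3, 3*E))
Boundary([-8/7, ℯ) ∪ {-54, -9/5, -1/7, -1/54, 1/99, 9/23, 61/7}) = {-54, -9/5, -8/7, 61/7, ℯ}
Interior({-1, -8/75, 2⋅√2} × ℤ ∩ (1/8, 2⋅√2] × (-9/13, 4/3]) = ∅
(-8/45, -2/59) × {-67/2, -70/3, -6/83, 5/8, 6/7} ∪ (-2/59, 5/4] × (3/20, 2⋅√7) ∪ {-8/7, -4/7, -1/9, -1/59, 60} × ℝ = ({-8/7, -4/7, -1/9, -1/59, 60} × ℝ) ∪ ((-8/45, -2/59) × {-67/2, -70/3, -6/83, 5/8, 6/7}) ∪ ((-2/59, 5/4] × (3/20, 2⋅√7))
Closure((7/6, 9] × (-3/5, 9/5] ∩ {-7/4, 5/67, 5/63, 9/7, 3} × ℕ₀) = {9/7, 3} × {0, 1}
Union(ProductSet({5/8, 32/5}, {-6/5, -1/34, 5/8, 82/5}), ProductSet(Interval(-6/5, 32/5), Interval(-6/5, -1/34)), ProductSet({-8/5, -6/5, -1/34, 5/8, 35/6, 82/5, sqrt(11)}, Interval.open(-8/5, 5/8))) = Union(ProductSet({5/8, 32/5}, {-6/5, -1/34, 5/8, 82/5}), ProductSet({-8/5, -6/5, -1/34, 5/8, 35/6, 82/5, sqrt(11)}, Interval.open(-8/5, 5/8)), ProductSet(Interval(-6/5, 32/5), Interval(-6/5, -1/34)))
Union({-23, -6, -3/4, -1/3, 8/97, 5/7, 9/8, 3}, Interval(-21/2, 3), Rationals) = Union(Interval(-21/2, 3), Rationals)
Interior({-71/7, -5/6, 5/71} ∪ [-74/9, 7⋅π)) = (-74/9, 7⋅π)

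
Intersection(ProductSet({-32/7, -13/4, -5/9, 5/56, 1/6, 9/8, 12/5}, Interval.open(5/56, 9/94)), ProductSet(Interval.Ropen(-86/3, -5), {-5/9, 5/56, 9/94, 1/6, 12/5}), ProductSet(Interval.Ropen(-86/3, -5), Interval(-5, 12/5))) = EmptySet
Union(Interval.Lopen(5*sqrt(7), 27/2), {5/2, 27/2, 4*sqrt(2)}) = Union({5/2, 4*sqrt(2)}, Interval.Lopen(5*sqrt(7), 27/2))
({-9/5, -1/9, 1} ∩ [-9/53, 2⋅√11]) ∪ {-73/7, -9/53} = {-73/7, -9/53, -1/9, 1}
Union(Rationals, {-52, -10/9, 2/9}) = Rationals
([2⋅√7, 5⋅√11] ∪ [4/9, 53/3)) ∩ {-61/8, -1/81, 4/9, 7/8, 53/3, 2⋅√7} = {4/9, 7/8, 2⋅√7}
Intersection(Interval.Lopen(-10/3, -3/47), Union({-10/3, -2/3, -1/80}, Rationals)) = Intersection(Interval.Lopen(-10/3, -3/47), Rationals)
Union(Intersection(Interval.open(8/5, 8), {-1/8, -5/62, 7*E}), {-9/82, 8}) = {-9/82, 8}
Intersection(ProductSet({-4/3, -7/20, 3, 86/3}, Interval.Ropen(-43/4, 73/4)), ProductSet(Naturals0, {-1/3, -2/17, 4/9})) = ProductSet({3}, {-1/3, -2/17, 4/9})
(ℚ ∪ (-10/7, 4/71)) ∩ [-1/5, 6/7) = [-1/5, 4/71] ∪ (ℚ ∩ [-1/5, 6/7))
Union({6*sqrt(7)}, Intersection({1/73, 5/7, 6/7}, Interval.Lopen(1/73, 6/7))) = {5/7, 6/7, 6*sqrt(7)}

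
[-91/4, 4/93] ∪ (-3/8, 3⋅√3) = [-91/4, 3⋅√3)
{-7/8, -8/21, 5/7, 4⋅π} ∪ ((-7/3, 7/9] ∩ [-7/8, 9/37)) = [-7/8, 9/37) ∪ {5/7, 4⋅π}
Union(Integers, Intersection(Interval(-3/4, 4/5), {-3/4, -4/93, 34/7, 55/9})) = Union({-3/4, -4/93}, Integers)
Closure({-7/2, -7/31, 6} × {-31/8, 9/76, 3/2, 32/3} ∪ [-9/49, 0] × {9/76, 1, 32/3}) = ({-7/2, -7/31, 6} × {-31/8, 9/76, 3/2, 32/3}) ∪ ([-9/49, 0] × {9/76, 1, 32/3})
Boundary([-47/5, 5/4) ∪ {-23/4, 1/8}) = {-47/5, 5/4}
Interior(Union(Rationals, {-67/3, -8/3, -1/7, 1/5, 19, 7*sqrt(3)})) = EmptySet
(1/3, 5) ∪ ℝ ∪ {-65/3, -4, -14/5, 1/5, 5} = (-∞, ∞)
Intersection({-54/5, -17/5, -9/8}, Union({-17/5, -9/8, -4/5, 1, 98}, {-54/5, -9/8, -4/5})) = {-54/5, -17/5, -9/8}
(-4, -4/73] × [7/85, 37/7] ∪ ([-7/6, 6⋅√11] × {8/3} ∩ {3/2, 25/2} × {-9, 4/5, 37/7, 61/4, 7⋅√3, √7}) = (-4, -4/73] × [7/85, 37/7]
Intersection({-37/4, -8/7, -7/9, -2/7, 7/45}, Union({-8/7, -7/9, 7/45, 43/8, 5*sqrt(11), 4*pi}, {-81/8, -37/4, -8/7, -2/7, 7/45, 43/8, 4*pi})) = {-37/4, -8/7, -7/9, -2/7, 7/45}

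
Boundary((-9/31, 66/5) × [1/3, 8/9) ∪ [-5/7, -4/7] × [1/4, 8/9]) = ({-5/7, -4/7} × [1/4, 8/9]) ∪ ({-9/31, 66/5} × [1/3, 8/9]) ∪ ([-5/7, -4/7] × {1/4, 8/9}) ∪ ([-9/31, 66/5] × {1/3, 8/9})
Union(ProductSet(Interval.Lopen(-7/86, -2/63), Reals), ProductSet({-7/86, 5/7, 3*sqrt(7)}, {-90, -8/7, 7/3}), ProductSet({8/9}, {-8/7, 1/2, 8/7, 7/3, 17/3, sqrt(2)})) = Union(ProductSet({8/9}, {-8/7, 1/2, 8/7, 7/3, 17/3, sqrt(2)}), ProductSet({-7/86, 5/7, 3*sqrt(7)}, {-90, -8/7, 7/3}), ProductSet(Interval.Lopen(-7/86, -2/63), Reals))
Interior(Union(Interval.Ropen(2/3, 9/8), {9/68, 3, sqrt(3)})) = Interval.open(2/3, 9/8)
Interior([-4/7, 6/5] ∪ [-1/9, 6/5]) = (-4/7, 6/5)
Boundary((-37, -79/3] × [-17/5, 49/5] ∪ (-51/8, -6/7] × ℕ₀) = ([-51/8, -6/7] × ℕ₀) ∪ ({-37, -79/3} × [-17/5, 49/5]) ∪ ([-37, -79/3] × {-17/5, 49/5})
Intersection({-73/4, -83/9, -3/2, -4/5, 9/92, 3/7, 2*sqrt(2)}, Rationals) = {-73/4, -83/9, -3/2, -4/5, 9/92, 3/7}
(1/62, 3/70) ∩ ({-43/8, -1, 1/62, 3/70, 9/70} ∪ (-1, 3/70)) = (1/62, 3/70)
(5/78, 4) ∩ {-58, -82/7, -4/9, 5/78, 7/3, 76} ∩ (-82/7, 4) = {7/3}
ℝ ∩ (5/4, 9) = (5/4, 9)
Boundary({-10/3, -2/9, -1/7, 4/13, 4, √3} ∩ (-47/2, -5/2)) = {-10/3}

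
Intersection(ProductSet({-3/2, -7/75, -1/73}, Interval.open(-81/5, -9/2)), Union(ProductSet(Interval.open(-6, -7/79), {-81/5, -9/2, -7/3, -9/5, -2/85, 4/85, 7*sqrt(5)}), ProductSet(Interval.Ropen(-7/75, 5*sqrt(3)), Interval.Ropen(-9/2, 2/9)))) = EmptySet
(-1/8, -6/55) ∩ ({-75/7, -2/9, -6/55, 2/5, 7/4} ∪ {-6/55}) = ∅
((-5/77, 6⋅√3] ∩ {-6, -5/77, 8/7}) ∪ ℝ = ℝ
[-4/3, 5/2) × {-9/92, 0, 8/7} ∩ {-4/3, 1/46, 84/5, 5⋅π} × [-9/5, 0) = {-4/3, 1/46} × {-9/92}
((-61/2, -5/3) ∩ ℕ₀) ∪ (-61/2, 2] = (-61/2, 2]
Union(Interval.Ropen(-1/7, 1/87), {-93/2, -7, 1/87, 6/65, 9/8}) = Union({-93/2, -7, 6/65, 9/8}, Interval(-1/7, 1/87))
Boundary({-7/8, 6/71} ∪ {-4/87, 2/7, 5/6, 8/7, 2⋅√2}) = {-7/8, -4/87, 6/71, 2/7, 5/6, 8/7, 2⋅√2}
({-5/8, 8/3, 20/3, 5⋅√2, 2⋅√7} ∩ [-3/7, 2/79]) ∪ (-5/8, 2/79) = (-5/8, 2/79)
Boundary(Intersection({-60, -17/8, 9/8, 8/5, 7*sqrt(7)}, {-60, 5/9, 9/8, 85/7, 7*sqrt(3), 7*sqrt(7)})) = {-60, 9/8, 7*sqrt(7)}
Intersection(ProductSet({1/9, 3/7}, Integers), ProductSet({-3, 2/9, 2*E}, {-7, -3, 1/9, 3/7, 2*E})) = EmptySet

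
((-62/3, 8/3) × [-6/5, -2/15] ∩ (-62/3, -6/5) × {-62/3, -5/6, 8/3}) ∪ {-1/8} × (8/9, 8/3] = ({-1/8} × (8/9, 8/3]) ∪ ((-62/3, -6/5) × {-5/6})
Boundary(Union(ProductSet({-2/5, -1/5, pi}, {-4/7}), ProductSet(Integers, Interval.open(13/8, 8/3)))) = Union(ProductSet({-2/5, -1/5, pi}, {-4/7}), ProductSet(Integers, Interval(13/8, 8/3)))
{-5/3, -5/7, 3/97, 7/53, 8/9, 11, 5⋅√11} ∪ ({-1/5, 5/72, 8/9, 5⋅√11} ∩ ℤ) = {-5/3, -5/7, 3/97, 7/53, 8/9, 11, 5⋅√11}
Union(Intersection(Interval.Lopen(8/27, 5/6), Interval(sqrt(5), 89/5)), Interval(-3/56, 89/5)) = Interval(-3/56, 89/5)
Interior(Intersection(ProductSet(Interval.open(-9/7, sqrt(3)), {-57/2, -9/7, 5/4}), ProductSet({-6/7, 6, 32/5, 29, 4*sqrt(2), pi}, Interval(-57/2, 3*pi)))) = EmptySet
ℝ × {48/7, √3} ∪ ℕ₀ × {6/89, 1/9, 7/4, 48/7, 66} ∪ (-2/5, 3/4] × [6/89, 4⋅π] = (ℝ × {48/7, √3}) ∪ (ℕ₀ × {6/89, 1/9, 7/4, 48/7, 66}) ∪ ((-2/5, 3/4] × [6/89, 4⋅π])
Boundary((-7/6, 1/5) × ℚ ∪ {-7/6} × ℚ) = [-7/6, 1/5] × ℝ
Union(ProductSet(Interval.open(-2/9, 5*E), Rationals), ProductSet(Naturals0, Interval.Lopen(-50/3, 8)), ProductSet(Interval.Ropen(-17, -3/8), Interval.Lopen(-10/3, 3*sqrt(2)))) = Union(ProductSet(Interval.Ropen(-17, -3/8), Interval.Lopen(-10/3, 3*sqrt(2))), ProductSet(Interval.open(-2/9, 5*E), Rationals), ProductSet(Naturals0, Interval.Lopen(-50/3, 8)))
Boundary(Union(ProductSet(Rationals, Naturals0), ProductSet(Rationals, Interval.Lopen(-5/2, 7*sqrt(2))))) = ProductSet(Reals, Union(Complement(Naturals0, Interval.open(-5/2, 7*sqrt(2))), Interval(-5/2, 7*sqrt(2)), Naturals0))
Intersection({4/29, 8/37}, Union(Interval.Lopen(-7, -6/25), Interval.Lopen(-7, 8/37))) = {4/29, 8/37}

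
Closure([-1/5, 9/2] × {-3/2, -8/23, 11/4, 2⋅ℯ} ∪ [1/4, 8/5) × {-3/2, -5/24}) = ([1/4, 8/5] × {-3/2, -5/24}) ∪ ([-1/5, 9/2] × {-3/2, -8/23, 11/4, 2⋅ℯ})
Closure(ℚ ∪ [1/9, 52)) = ℚ ∪ (-∞, ∞)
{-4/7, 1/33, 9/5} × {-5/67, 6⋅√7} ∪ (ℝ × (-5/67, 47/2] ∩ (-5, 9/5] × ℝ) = ((-5, 9/5] × (-5/67, 47/2]) ∪ ({-4/7, 1/33, 9/5} × {-5/67, 6⋅√7})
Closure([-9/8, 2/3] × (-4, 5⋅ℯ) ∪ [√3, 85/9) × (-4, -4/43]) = ({85/9, √3} × [-4, -4/43]) ∪ ([√3, 85/9] × {-4, -4/43}) ∪ ([-9/8, 2/3] × [-4, 5⋅ℯ]) ∪ ([√3, 85/9) × (-4, -4/43])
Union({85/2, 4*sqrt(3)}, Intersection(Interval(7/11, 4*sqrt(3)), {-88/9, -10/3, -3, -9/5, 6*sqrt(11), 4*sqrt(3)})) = {85/2, 4*sqrt(3)}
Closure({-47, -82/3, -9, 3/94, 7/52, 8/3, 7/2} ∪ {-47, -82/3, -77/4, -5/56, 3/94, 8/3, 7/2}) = {-47, -82/3, -77/4, -9, -5/56, 3/94, 7/52, 8/3, 7/2}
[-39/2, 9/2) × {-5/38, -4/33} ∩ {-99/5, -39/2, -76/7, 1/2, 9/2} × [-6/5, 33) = {-39/2, -76/7, 1/2} × {-5/38, -4/33}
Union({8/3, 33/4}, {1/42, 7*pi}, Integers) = Union({1/42, 8/3, 33/4, 7*pi}, Integers)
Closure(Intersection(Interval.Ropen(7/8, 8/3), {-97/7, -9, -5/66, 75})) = EmptySet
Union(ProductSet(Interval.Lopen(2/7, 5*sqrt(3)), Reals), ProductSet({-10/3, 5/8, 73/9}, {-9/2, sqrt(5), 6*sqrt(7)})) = Union(ProductSet({-10/3, 5/8, 73/9}, {-9/2, sqrt(5), 6*sqrt(7)}), ProductSet(Interval.Lopen(2/7, 5*sqrt(3)), Reals))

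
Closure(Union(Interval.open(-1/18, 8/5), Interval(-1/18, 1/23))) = Interval(-1/18, 8/5)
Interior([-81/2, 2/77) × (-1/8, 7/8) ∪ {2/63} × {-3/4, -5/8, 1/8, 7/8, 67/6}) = (-81/2, 2/77) × (-1/8, 7/8)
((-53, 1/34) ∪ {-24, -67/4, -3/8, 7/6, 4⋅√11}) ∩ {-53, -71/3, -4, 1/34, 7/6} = {-71/3, -4, 7/6}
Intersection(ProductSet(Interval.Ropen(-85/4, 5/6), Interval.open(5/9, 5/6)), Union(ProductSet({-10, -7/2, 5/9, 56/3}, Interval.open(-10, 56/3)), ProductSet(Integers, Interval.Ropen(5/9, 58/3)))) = ProductSet(Union({-7/2, 5/9}, Range(-21, 1, 1)), Interval.open(5/9, 5/6))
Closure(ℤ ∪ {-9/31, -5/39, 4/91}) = ℤ ∪ {-9/31, -5/39, 4/91}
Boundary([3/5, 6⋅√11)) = {3/5, 6⋅√11}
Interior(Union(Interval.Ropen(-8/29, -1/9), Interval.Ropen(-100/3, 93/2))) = Interval.open(-100/3, 93/2)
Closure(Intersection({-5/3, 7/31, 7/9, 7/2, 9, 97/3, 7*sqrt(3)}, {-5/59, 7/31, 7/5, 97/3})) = {7/31, 97/3}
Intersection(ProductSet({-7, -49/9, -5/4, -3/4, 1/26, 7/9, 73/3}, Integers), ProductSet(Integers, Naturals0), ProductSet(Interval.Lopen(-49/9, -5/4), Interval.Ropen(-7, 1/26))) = EmptySet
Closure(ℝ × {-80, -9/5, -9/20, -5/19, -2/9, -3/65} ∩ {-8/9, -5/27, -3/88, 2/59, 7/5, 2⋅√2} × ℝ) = {-8/9, -5/27, -3/88, 2/59, 7/5, 2⋅√2} × {-80, -9/5, -9/20, -5/19, -2/9, -3/65}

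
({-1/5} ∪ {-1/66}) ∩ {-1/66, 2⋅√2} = {-1/66}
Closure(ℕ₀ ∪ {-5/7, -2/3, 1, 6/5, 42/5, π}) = {-5/7, -2/3, 6/5, 42/5, π} ∪ ℕ₀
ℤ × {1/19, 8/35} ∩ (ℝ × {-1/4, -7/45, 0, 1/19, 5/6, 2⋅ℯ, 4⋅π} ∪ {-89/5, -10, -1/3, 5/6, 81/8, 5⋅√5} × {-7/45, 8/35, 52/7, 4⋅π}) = (ℤ × {1/19}) ∪ ({-10} × {8/35})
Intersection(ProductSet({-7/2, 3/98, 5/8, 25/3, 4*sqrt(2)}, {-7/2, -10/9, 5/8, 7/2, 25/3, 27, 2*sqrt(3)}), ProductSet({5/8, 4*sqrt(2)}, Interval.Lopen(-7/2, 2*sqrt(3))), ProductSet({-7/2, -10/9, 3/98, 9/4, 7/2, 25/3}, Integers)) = EmptySet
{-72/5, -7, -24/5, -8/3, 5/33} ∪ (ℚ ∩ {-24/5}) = {-72/5, -7, -24/5, -8/3, 5/33}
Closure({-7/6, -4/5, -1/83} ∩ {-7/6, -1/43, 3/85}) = {-7/6}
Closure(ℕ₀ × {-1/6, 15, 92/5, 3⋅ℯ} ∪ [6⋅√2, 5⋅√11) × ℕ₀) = (ℕ₀ × {-1/6, 15, 92/5, 3⋅ℯ}) ∪ ([6⋅√2, 5⋅√11] × ℕ₀)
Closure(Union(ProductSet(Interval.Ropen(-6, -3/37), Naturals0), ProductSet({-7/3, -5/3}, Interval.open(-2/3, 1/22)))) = Union(ProductSet({-7/3, -5/3}, Interval(-2/3, 1/22)), ProductSet(Interval(-6, -3/37), Naturals0))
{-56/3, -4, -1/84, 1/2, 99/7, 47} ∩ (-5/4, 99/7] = {-1/84, 1/2, 99/7}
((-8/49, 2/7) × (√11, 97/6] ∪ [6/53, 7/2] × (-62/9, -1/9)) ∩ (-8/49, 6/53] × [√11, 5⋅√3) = (-8/49, 6/53] × (√11, 5⋅√3)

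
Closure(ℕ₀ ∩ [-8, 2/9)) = {0}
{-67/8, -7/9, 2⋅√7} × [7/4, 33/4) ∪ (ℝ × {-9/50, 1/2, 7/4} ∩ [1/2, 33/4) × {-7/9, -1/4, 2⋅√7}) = {-67/8, -7/9, 2⋅√7} × [7/4, 33/4)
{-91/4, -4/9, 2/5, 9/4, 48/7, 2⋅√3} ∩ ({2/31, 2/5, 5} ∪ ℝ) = {-91/4, -4/9, 2/5, 9/4, 48/7, 2⋅√3}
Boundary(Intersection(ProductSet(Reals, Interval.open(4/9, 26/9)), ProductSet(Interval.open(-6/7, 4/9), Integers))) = ProductSet(Interval(-6/7, 4/9), Range(1, 3, 1))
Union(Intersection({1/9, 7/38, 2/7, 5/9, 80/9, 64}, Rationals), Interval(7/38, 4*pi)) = Union({1/9, 64}, Interval(7/38, 4*pi))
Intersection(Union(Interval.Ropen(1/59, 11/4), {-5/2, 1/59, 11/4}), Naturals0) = Range(1, 3, 1)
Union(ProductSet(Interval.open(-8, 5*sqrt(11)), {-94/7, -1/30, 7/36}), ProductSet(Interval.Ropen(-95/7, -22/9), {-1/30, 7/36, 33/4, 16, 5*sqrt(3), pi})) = Union(ProductSet(Interval.Ropen(-95/7, -22/9), {-1/30, 7/36, 33/4, 16, 5*sqrt(3), pi}), ProductSet(Interval.open(-8, 5*sqrt(11)), {-94/7, -1/30, 7/36}))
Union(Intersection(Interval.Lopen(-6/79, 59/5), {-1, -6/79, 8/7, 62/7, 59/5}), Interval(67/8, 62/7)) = Union({8/7, 59/5}, Interval(67/8, 62/7))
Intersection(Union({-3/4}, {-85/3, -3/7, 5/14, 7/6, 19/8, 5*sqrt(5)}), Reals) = {-85/3, -3/4, -3/7, 5/14, 7/6, 19/8, 5*sqrt(5)}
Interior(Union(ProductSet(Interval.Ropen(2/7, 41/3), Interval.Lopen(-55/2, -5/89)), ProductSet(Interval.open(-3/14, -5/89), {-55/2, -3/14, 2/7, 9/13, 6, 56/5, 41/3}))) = ProductSet(Interval.open(2/7, 41/3), Interval.open(-55/2, -5/89))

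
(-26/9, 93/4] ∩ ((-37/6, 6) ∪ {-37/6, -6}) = (-26/9, 6)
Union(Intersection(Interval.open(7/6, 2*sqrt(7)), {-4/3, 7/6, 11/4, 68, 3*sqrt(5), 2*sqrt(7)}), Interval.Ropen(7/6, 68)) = Interval.Ropen(7/6, 68)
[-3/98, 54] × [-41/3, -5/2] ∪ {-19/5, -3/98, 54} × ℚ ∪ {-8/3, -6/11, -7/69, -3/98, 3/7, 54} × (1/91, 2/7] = ({-19/5, -3/98, 54} × ℚ) ∪ ([-3/98, 54] × [-41/3, -5/2]) ∪ ({-8/3, -6/11, -7/69, -3/98, 3/7, 54} × (1/91, 2/7])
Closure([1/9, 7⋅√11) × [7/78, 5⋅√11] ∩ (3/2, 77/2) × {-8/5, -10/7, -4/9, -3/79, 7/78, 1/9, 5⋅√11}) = [3/2, 7⋅√11] × {7/78, 1/9, 5⋅√11}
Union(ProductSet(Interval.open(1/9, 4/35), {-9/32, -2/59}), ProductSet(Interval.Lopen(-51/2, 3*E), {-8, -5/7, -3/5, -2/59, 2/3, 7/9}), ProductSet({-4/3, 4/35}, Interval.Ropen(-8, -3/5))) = Union(ProductSet({-4/3, 4/35}, Interval.Ropen(-8, -3/5)), ProductSet(Interval.Lopen(-51/2, 3*E), {-8, -5/7, -3/5, -2/59, 2/3, 7/9}), ProductSet(Interval.open(1/9, 4/35), {-9/32, -2/59}))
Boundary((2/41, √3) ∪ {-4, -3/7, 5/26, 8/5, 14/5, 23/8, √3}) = {-4, -3/7, 2/41, 14/5, 23/8, √3}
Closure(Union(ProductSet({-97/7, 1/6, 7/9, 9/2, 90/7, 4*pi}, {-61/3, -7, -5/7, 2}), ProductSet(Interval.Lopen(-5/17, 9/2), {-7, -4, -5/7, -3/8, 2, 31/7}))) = Union(ProductSet({-97/7, 1/6, 7/9, 9/2, 90/7, 4*pi}, {-61/3, -7, -5/7, 2}), ProductSet(Interval(-5/17, 9/2), {-7, -4, -5/7, -3/8, 2, 31/7}))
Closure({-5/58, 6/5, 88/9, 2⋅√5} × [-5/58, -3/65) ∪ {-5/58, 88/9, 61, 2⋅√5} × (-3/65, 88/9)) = ({-5/58, 6/5, 88/9, 2⋅√5} × [-5/58, -3/65]) ∪ ({-5/58, 88/9, 61, 2⋅√5} × [-3/65, 88/9])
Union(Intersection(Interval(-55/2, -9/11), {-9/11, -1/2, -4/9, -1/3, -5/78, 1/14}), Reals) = Reals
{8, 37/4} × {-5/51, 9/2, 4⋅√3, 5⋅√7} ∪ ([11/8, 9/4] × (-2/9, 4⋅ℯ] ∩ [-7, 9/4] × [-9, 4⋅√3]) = ([11/8, 9/4] × (-2/9, 4⋅√3]) ∪ ({8, 37/4} × {-5/51, 9/2, 4⋅√3, 5⋅√7})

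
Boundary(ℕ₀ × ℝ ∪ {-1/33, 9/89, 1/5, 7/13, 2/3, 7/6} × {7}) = (ℕ₀ × ℝ) ∪ ({-1/33, 9/89, 1/5, 7/13, 2/3, 7/6} × {7})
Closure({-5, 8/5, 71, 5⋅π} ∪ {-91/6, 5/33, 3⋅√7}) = {-91/6, -5, 5/33, 8/5, 71, 3⋅√7, 5⋅π}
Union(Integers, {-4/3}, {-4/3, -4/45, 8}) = Union({-4/3, -4/45}, Integers)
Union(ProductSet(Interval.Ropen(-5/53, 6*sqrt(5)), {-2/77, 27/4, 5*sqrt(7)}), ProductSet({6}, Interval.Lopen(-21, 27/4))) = Union(ProductSet({6}, Interval.Lopen(-21, 27/4)), ProductSet(Interval.Ropen(-5/53, 6*sqrt(5)), {-2/77, 27/4, 5*sqrt(7)}))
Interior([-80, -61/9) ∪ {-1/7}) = (-80, -61/9)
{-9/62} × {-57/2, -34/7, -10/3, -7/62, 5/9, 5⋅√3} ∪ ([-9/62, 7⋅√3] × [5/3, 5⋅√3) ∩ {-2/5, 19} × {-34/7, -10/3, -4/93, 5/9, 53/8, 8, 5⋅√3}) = {-9/62} × {-57/2, -34/7, -10/3, -7/62, 5/9, 5⋅√3}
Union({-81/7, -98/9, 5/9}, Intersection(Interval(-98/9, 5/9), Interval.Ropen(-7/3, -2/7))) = Union({-81/7, -98/9, 5/9}, Interval.Ropen(-7/3, -2/7))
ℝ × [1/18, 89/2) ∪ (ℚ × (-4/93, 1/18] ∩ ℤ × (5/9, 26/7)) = ℝ × [1/18, 89/2)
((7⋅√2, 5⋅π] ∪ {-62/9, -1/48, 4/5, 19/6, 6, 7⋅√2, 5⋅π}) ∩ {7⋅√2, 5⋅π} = {7⋅√2, 5⋅π}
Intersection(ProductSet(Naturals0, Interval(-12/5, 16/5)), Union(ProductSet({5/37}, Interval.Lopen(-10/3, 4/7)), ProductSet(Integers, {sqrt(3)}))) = ProductSet(Naturals0, {sqrt(3)})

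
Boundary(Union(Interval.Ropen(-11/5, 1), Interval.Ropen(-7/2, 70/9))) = {-7/2, 70/9}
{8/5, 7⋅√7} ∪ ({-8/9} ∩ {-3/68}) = {8/5, 7⋅√7}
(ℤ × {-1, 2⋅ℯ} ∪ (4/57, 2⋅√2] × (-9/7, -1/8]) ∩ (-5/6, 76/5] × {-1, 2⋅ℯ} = ({0, 1, …, 15} × {-1, 2⋅ℯ}) ∪ ((4/57, 2⋅√2] × {-1})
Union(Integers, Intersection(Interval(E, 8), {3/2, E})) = Union({E}, Integers)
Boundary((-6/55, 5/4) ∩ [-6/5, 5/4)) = {-6/55, 5/4}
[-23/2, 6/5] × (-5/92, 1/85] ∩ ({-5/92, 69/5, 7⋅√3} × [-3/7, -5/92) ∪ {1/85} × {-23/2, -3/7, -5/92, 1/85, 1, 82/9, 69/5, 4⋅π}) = {1/85} × {1/85}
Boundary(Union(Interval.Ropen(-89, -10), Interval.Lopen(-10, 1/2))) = {-89, -10, 1/2}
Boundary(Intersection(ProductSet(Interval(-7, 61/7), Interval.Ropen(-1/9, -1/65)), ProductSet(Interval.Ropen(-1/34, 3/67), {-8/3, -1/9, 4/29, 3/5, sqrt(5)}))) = ProductSet(Interval(-1/34, 3/67), {-1/9})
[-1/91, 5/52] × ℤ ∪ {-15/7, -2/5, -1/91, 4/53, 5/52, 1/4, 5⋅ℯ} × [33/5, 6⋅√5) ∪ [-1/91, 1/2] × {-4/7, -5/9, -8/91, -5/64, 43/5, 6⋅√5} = ([-1/91, 5/52] × ℤ) ∪ ([-1/91, 1/2] × {-4/7, -5/9, -8/91, -5/64, 43/5, 6⋅√5}) ∪ ({-15/7, -2/5, -1/91, 4/53, 5/52, 1/4, 5⋅ℯ} × [33/5, 6⋅√5))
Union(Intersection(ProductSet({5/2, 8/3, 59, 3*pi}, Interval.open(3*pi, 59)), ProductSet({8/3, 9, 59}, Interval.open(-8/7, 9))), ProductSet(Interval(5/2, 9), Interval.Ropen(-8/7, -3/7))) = ProductSet(Interval(5/2, 9), Interval.Ropen(-8/7, -3/7))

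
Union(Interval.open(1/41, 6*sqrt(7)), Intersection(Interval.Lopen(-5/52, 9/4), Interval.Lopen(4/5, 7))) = Interval.open(1/41, 6*sqrt(7))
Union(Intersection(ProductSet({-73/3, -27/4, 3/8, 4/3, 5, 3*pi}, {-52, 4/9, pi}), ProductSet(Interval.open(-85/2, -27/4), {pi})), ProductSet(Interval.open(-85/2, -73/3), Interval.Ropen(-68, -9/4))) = Union(ProductSet({-73/3}, {pi}), ProductSet(Interval.open(-85/2, -73/3), Interval.Ropen(-68, -9/4)))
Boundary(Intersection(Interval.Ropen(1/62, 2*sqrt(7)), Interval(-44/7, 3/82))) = {1/62, 3/82}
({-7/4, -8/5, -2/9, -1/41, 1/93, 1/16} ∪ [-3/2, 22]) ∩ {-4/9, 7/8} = {-4/9, 7/8}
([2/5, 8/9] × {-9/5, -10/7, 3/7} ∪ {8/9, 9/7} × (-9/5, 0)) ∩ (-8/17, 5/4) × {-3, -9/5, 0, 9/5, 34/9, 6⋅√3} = [2/5, 8/9] × {-9/5}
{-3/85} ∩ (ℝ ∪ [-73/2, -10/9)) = {-3/85}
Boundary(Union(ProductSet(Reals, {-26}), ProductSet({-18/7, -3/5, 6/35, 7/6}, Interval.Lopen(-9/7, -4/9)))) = Union(ProductSet({-18/7, -3/5, 6/35, 7/6}, Interval(-9/7, -4/9)), ProductSet(Reals, {-26}))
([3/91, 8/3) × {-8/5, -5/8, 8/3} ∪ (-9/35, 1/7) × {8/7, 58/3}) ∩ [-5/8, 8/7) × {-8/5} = [3/91, 8/7) × {-8/5}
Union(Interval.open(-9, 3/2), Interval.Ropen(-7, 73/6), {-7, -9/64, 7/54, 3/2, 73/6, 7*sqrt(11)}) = Union({7*sqrt(11)}, Interval.Lopen(-9, 73/6))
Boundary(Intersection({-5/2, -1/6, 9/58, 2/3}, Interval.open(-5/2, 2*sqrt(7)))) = {-1/6, 9/58, 2/3}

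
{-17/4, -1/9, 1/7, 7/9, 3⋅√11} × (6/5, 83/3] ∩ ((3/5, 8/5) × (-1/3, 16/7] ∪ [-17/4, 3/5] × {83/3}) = ({-17/4, -1/9, 1/7} × {83/3}) ∪ ({7/9} × (6/5, 16/7])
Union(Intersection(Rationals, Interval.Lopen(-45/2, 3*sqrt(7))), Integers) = Union(Integers, Intersection(Interval.Lopen(-45/2, 3*sqrt(7)), Rationals))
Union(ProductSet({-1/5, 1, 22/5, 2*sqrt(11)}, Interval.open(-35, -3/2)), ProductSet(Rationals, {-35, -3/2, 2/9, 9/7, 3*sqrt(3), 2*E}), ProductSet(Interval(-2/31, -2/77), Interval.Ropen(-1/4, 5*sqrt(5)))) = Union(ProductSet({-1/5, 1, 22/5, 2*sqrt(11)}, Interval.open(-35, -3/2)), ProductSet(Interval(-2/31, -2/77), Interval.Ropen(-1/4, 5*sqrt(5))), ProductSet(Rationals, {-35, -3/2, 2/9, 9/7, 3*sqrt(3), 2*E}))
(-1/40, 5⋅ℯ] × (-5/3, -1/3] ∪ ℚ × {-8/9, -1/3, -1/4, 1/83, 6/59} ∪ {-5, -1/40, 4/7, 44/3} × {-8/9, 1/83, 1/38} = (ℚ × {-8/9, -1/3, -1/4, 1/83, 6/59}) ∪ ({-5, -1/40, 4/7, 44/3} × {-8/9, 1/83, 1/38}) ∪ ((-1/40, 5⋅ℯ] × (-5/3, -1/3])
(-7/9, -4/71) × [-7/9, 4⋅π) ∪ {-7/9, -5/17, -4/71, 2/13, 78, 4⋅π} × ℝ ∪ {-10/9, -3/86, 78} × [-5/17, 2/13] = ({-10/9, -3/86, 78} × [-5/17, 2/13]) ∪ ({-7/9, -5/17, -4/71, 2/13, 78, 4⋅π} × ℝ) ∪ ((-7/9, -4/71) × [-7/9, 4⋅π))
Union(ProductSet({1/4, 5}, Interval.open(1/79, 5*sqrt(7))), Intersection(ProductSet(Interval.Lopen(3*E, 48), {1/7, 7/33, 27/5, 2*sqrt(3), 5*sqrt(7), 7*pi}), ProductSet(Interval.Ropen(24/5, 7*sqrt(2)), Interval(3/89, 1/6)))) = Union(ProductSet({1/4, 5}, Interval.open(1/79, 5*sqrt(7))), ProductSet(Interval.open(3*E, 7*sqrt(2)), {1/7}))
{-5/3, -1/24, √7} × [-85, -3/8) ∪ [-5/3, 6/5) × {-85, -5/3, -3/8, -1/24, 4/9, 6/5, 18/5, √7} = ({-5/3, -1/24, √7} × [-85, -3/8)) ∪ ([-5/3, 6/5) × {-85, -5/3, -3/8, -1/24, 4/9, 6/5, 18/5, √7})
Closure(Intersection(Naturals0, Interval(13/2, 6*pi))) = Range(7, 19, 1)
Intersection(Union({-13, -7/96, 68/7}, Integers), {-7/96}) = {-7/96}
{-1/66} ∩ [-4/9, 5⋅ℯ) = {-1/66}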